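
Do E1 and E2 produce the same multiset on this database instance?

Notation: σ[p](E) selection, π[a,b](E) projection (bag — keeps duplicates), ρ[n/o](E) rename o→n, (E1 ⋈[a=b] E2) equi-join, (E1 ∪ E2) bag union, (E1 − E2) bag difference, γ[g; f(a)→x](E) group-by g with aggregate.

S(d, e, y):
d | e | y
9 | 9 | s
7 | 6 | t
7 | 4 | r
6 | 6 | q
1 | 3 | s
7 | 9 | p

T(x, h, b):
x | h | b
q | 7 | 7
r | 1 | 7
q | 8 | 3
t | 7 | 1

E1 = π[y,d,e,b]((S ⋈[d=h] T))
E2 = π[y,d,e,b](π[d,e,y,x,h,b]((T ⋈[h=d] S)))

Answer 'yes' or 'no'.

E1 stepwise |·|:
  S → 6
  T → 4
  (S ⋈[d=h] T) → 7
  π[y,d,e,b]((S ⋈[d=h] T)) → 7
E2 stepwise |·|:
  T → 4
  S → 6
  (T ⋈[h=d] S) → 7
  π[d,e,y,x,h,b]((T ⋈[h=d] S)) → 7
  π[y,d,e,b](π[d,e,y,x,h,b]((T ⋈[h=d] S))) → 7

E1 and E2 produce the same multiset:
y | d | e | b
p | 7 | 9 | 1
p | 7 | 9 | 7
r | 7 | 4 | 1
r | 7 | 4 | 7
s | 1 | 3 | 7
t | 7 | 6 | 1
t | 7 | 6 | 7

yes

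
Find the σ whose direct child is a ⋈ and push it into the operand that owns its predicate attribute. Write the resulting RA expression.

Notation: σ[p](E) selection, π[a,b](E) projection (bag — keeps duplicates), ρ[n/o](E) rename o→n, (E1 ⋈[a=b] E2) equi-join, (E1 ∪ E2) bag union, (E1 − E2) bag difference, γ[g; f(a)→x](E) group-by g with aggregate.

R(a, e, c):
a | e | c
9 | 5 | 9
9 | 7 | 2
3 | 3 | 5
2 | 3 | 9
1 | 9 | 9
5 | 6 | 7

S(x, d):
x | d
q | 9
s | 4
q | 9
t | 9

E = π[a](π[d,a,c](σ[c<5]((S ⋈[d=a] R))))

σ filters on c, owned by the right side.
E' = π[a](π[d,a,c]((S ⋈[d=a] σ[c<5](R))))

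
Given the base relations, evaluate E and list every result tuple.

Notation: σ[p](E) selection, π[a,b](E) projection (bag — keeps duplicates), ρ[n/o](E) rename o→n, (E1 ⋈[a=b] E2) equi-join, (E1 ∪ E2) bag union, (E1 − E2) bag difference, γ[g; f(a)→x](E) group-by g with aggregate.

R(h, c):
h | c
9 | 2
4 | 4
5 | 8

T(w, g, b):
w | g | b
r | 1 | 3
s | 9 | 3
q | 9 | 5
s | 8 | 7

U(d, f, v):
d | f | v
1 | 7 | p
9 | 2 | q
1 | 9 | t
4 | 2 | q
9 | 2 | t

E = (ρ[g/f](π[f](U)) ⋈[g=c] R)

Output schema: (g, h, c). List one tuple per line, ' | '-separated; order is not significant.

Subexpression sizes:
  U → 5
  π[f](U) → 5
  ρ[g/f](π[f](U)) → 5
  R → 3
  (ρ[g/f](π[f](U)) ⋈[g=c] R) → 3

== RESULT ==
g | h | c
2 | 9 | 2
2 | 9 | 2
2 | 9 | 2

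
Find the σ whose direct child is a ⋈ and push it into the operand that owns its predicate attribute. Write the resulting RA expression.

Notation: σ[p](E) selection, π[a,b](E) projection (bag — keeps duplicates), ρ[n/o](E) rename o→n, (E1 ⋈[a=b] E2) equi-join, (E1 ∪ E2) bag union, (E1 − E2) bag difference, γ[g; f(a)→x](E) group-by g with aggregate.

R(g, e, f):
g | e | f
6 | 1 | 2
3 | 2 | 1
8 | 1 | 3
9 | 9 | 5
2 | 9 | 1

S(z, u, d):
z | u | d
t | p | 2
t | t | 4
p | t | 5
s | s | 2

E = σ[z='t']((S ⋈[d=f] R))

σ filters on z, owned by the left side.
E' = (σ[z='t'](S) ⋈[d=f] R)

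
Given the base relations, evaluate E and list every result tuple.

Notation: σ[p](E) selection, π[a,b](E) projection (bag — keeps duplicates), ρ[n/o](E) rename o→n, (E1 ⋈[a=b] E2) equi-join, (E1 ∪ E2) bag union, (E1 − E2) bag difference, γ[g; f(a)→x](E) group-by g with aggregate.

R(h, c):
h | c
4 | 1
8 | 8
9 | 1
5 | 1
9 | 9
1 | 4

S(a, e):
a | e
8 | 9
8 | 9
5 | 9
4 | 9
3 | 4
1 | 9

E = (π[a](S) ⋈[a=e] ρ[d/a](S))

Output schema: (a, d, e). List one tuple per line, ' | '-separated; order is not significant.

Per-node cardinality:
  S → 6
  π[a](S) → 6
  S → 6
  ρ[d/a](S) → 6
  (π[a](S) ⋈[a=e] ρ[d/a](S)) → 1

== RESULT ==
a | d | e
4 | 3 | 4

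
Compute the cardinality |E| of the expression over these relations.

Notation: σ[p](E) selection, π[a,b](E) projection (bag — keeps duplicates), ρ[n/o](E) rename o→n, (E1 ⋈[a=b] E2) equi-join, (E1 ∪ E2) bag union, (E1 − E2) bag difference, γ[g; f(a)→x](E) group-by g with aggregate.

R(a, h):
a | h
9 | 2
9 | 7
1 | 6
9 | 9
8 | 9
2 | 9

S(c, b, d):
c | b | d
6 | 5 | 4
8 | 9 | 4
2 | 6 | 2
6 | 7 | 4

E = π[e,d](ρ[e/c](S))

Stepwise |·|:
  S → 4
  ρ[e/c](S) → 4
  π[e,d](ρ[e/c](S)) → 4

|E| = 4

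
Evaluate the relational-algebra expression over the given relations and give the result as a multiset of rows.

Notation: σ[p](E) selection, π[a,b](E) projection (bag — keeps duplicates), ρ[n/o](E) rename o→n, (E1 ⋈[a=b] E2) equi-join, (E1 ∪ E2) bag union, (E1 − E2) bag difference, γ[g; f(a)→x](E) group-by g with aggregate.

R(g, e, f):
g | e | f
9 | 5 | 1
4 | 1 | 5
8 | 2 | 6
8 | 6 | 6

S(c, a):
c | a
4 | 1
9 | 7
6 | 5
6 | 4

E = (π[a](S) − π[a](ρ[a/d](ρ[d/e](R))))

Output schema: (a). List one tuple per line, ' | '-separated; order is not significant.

Stepwise |·|:
  S → 4
  π[a](S) → 4
  R → 4
  ρ[d/e](R) → 4
  ρ[a/d](ρ[d/e](R)) → 4
  π[a](ρ[a/d](ρ[d/e](R))) → 4
  (π[a](S) − π[a](ρ[a/d](ρ[d/e](R)))) → 2

== RESULT ==
a
4
7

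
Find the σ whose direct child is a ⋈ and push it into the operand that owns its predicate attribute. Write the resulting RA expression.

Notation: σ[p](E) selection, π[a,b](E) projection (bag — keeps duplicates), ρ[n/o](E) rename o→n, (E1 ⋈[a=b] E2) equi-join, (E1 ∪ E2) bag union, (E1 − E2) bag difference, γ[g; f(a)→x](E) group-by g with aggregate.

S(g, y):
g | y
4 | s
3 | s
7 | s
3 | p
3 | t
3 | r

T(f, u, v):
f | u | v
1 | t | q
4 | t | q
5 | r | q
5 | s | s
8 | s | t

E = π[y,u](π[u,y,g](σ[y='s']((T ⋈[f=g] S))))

σ filters on y, owned by the right side.
E' = π[y,u](π[u,y,g]((T ⋈[f=g] σ[y='s'](S))))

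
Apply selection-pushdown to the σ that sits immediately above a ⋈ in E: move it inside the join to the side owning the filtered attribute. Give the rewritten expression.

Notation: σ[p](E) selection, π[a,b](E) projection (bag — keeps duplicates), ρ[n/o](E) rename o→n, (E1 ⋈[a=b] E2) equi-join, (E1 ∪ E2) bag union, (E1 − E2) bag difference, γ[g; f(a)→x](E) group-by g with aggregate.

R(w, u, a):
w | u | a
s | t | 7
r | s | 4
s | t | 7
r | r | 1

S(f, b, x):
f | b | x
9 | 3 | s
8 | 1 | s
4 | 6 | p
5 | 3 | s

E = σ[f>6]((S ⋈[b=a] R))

σ filters on f, owned by the left side.
E' = (σ[f>6](S) ⋈[b=a] R)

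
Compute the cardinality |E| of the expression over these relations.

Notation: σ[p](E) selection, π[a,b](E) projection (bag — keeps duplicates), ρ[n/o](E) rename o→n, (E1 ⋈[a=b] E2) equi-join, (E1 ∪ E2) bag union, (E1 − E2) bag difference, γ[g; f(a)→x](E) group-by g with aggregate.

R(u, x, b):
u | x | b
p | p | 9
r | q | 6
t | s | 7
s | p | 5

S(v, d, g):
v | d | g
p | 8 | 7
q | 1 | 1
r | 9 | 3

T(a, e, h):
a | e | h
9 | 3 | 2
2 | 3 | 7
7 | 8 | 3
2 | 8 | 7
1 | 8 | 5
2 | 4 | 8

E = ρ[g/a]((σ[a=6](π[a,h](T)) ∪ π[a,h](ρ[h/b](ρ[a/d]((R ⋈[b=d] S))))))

Subexpression sizes:
  T → 6
  π[a,h](T) → 6
  σ[a=6](π[a,h](T)) → 0
  R → 4
  S → 3
  (R ⋈[b=d] S) → 1
  ρ[a/d]((R ⋈[b=d] S)) → 1
  ρ[h/b](ρ[a/d]((R ⋈[b=d] S))) → 1
  π[a,h](ρ[h/b](ρ[a/d]((R ⋈[b=d] S)))) → 1
  (σ[a=6](π[a,h](T)) ∪ π[a,h](ρ[h/b](ρ[a/d]((R ⋈[b=d] S))))) → 1
  ρ[g/a]((σ[a=6](π[a,h](T)) ∪ π[a,h](ρ[h/b](ρ[a/d]((R ⋈[b=d] S)))))) → 1

|E| = 1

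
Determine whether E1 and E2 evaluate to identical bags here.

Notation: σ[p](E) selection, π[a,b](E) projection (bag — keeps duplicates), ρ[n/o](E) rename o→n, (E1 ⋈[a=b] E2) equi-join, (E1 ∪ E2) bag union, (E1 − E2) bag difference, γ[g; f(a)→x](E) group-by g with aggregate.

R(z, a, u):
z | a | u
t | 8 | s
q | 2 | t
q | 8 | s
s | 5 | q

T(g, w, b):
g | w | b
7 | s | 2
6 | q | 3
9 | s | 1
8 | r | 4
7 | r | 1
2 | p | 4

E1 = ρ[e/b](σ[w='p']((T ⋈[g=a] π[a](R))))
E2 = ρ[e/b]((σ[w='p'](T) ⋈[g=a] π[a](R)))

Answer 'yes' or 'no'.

E1 per-node cardinality:
  T → 6
  R → 4
  π[a](R) → 4
  (T ⋈[g=a] π[a](R)) → 3
  σ[w='p']((T ⋈[g=a] π[a](R))) → 1
  ρ[e/b](σ[w='p']((T ⋈[g=a] π[a](R)))) → 1
E2 per-node cardinality:
  T → 6
  σ[w='p'](T) → 1
  R → 4
  π[a](R) → 4
  (σ[w='p'](T) ⋈[g=a] π[a](R)) → 1
  ρ[e/b]((σ[w='p'](T) ⋈[g=a] π[a](R))) → 1

E1 and E2 produce the same multiset:
g | w | e | a
2 | p | 4 | 2

yes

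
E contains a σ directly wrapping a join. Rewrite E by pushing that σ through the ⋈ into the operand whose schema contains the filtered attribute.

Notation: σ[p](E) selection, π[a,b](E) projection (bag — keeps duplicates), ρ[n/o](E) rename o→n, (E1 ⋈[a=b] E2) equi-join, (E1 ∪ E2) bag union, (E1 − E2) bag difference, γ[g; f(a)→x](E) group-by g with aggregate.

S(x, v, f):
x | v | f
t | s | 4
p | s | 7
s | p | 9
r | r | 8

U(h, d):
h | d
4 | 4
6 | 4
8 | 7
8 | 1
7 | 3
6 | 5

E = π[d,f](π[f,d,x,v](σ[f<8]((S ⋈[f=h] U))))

σ filters on f, owned by the left side.
E' = π[d,f](π[f,d,x,v]((σ[f<8](S) ⋈[f=h] U)))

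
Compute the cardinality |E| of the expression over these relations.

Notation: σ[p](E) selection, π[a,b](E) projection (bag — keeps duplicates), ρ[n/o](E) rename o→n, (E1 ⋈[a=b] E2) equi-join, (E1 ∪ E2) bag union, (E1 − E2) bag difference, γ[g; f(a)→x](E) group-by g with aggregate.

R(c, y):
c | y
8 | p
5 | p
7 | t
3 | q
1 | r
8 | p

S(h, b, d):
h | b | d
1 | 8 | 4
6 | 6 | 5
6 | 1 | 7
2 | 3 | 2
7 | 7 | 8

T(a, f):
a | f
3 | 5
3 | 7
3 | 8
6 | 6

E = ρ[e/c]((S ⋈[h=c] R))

Subexpression sizes:
  S → 5
  R → 6
  (S ⋈[h=c] R) → 2
  ρ[e/c]((S ⋈[h=c] R)) → 2

|E| = 2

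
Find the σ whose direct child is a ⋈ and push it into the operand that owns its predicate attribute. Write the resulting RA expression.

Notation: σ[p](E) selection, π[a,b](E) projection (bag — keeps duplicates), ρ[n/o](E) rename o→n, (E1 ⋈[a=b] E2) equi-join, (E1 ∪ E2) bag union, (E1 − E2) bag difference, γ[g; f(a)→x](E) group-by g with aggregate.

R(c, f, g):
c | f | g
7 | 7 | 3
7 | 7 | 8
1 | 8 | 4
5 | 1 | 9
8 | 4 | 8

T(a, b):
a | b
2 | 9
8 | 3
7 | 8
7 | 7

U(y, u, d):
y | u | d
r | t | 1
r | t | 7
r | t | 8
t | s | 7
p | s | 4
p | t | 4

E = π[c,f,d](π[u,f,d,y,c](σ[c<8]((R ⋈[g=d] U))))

σ filters on c, owned by the left side.
E' = π[c,f,d](π[u,f,d,y,c]((σ[c<8](R) ⋈[g=d] U)))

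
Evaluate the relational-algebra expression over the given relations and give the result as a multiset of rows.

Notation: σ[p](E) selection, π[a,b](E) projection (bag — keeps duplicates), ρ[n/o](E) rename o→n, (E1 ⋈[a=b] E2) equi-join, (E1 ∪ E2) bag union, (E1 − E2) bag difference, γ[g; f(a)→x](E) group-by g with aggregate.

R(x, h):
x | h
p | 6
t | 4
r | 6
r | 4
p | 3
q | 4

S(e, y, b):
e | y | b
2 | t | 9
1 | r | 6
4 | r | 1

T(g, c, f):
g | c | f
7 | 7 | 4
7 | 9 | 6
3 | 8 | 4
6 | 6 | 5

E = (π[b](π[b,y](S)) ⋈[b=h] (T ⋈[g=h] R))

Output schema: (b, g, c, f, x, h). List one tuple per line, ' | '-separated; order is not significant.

Row counts bottom-up:
  S → 3
  π[b,y](S) → 3
  π[b](π[b,y](S)) → 3
  T → 4
  R → 6
  (T ⋈[g=h] R) → 3
  (π[b](π[b,y](S)) ⋈[b=h] (T ⋈[g=h] R)) → 2

== RESULT ==
b | g | c | f | x | h
6 | 6 | 6 | 5 | p | 6
6 | 6 | 6 | 5 | r | 6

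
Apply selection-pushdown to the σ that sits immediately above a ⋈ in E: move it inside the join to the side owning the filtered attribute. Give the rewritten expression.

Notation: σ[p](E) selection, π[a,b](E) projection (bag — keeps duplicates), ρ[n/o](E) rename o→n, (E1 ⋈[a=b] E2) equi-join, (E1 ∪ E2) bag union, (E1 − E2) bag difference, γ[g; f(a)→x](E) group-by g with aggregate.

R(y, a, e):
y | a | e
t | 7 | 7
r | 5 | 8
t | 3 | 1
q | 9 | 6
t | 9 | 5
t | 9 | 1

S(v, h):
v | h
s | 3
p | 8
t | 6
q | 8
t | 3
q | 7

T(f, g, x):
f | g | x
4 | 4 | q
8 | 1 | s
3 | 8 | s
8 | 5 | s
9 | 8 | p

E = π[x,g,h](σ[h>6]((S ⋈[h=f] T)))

σ filters on h, owned by the left side.
E' = π[x,g,h]((σ[h>6](S) ⋈[h=f] T))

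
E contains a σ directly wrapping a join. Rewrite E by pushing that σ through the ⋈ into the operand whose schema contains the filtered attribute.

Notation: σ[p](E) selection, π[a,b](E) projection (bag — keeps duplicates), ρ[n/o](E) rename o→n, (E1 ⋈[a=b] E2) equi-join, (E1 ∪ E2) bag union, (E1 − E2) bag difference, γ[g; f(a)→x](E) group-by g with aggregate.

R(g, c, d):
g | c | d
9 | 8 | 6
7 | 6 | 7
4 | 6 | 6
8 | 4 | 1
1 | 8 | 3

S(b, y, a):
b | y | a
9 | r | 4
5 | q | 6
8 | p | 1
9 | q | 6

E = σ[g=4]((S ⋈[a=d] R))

σ filters on g, owned by the right side.
E' = (S ⋈[a=d] σ[g=4](R))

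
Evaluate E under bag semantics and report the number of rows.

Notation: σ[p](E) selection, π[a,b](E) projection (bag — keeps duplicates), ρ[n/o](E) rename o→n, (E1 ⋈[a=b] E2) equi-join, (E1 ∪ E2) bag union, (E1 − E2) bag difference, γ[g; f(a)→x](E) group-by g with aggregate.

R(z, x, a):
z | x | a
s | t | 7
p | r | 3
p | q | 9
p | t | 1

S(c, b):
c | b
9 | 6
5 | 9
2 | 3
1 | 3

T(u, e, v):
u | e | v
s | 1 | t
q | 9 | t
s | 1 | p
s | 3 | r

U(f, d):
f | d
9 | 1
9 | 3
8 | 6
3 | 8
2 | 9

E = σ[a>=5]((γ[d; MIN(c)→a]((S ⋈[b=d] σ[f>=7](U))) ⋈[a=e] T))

Subexpression sizes:
  S → 4
  U → 5
  σ[f>=7](U) → 3
  (S ⋈[b=d] σ[f>=7](U)) → 3
  γ[d; MIN(c)→a]((S ⋈[b=d] σ[f>=7](U))) → 2
  T → 4
  (γ[d; MIN(c)→a]((S ⋈[b=d] σ[f>=7](U))) ⋈[a=e] T) → 3
  σ[a>=5]((γ[d; MIN(c)→a]((S ⋈[b=d] σ[f>=7](U))) ⋈[a=e] T)) → 1

|E| = 1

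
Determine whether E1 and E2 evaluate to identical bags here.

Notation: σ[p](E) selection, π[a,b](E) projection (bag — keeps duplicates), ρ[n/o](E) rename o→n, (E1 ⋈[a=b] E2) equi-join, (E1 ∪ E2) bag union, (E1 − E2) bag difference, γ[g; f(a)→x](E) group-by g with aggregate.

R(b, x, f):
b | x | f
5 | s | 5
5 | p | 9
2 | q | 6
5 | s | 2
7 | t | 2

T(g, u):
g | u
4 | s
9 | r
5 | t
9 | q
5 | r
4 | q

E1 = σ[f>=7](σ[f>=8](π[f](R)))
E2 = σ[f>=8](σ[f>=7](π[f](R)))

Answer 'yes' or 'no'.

E1 stepwise |·|:
  R → 5
  π[f](R) → 5
  σ[f>=8](π[f](R)) → 1
  σ[f>=7](σ[f>=8](π[f](R))) → 1
E2 stepwise |·|:
  R → 5
  π[f](R) → 5
  σ[f>=7](π[f](R)) → 1
  σ[f>=8](σ[f>=7](π[f](R))) → 1

E1 and E2 produce the same multiset:
f
9

yes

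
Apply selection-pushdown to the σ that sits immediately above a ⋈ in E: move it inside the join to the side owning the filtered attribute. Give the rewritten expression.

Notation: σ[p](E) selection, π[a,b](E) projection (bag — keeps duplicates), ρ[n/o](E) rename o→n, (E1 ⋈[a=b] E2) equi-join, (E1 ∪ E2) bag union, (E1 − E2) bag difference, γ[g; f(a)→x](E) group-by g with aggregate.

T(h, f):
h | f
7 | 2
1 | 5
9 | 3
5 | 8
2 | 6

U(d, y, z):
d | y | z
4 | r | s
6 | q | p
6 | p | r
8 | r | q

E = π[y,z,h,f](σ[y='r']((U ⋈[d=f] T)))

σ filters on y, owned by the left side.
E' = π[y,z,h,f]((σ[y='r'](U) ⋈[d=f] T))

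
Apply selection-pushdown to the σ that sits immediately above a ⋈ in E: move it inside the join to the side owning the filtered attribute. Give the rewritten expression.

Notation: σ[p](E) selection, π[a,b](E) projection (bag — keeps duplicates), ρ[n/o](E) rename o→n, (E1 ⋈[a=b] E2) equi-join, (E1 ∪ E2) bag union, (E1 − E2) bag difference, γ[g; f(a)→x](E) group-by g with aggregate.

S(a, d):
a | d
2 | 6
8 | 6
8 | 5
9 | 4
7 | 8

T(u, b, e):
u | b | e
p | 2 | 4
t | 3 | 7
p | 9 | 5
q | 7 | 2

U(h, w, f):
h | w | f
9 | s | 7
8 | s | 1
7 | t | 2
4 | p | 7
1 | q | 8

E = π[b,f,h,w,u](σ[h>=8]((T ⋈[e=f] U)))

σ filters on h, owned by the right side.
E' = π[b,f,h,w,u]((T ⋈[e=f] σ[h>=8](U)))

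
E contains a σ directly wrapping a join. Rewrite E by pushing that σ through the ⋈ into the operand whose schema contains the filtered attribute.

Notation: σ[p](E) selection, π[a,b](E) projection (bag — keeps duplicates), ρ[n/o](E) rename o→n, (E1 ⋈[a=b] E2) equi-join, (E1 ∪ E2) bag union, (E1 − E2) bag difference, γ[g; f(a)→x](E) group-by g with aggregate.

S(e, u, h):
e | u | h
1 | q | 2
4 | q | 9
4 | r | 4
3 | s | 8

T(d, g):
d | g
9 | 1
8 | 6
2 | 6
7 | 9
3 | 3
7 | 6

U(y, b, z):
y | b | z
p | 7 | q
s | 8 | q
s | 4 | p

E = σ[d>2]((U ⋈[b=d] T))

σ filters on d, owned by the right side.
E' = (U ⋈[b=d] σ[d>2](T))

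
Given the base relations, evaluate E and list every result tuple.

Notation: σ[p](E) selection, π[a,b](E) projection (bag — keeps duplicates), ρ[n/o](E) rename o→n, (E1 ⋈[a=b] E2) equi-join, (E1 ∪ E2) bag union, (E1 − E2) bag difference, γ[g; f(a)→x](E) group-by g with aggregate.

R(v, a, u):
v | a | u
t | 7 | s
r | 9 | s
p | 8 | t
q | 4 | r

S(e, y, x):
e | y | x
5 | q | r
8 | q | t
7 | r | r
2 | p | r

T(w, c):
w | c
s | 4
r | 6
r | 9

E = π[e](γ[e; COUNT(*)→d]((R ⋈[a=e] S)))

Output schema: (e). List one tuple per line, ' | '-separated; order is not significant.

Row counts bottom-up:
  R → 4
  S → 4
  (R ⋈[a=e] S) → 2
  γ[e; COUNT(*)→d]((R ⋈[a=e] S)) → 2
  π[e](γ[e; COUNT(*)→d]((R ⋈[a=e] S))) → 2

== RESULT ==
e
7
8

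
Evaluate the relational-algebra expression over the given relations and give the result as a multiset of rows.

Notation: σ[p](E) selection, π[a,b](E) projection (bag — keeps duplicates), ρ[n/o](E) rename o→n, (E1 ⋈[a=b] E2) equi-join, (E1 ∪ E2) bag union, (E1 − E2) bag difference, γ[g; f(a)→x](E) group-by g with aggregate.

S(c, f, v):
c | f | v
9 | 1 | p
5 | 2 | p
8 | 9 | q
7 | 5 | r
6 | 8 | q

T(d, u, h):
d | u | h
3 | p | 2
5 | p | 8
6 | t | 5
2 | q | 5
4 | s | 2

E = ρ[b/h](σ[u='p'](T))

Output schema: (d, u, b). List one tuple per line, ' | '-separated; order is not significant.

Stepwise |·|:
  T → 5
  σ[u='p'](T) → 2
  ρ[b/h](σ[u='p'](T)) → 2

== RESULT ==
d | u | b
3 | p | 2
5 | p | 8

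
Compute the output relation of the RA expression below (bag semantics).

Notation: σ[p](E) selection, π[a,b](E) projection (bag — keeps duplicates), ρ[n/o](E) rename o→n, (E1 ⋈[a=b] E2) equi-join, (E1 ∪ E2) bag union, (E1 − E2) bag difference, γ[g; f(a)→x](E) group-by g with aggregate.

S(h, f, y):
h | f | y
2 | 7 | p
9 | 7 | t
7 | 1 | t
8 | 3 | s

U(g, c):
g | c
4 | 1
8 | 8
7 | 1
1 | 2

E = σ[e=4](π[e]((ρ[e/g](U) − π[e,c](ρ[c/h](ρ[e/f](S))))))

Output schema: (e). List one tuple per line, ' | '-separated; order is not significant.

Subexpression sizes:
  U → 4
  ρ[e/g](U) → 4
  S → 4
  ρ[e/f](S) → 4
  ρ[c/h](ρ[e/f](S)) → 4
  π[e,c](ρ[c/h](ρ[e/f](S))) → 4
  (ρ[e/g](U) − π[e,c](ρ[c/h](ρ[e/f](S)))) → 4
  π[e]((ρ[e/g](U) − π[e,c](ρ[c/h](ρ[e/f](S))))) → 4
  σ[e=4](π[e]((ρ[e/g](U) − π[e,c](ρ[c/h](ρ[e/f](S)))))) → 1

== RESULT ==
e
4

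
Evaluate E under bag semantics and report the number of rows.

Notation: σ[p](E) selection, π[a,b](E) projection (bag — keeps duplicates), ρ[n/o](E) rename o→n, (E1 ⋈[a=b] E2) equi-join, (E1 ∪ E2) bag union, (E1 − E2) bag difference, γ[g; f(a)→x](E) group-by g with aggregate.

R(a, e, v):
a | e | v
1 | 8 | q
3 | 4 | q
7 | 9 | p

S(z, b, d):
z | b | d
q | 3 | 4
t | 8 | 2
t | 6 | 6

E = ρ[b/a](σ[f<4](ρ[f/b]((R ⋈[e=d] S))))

Per-node cardinality:
  R → 3
  S → 3
  (R ⋈[e=d] S) → 1
  ρ[f/b]((R ⋈[e=d] S)) → 1
  σ[f<4](ρ[f/b]((R ⋈[e=d] S))) → 1
  ρ[b/a](σ[f<4](ρ[f/b]((R ⋈[e=d] S)))) → 1

|E| = 1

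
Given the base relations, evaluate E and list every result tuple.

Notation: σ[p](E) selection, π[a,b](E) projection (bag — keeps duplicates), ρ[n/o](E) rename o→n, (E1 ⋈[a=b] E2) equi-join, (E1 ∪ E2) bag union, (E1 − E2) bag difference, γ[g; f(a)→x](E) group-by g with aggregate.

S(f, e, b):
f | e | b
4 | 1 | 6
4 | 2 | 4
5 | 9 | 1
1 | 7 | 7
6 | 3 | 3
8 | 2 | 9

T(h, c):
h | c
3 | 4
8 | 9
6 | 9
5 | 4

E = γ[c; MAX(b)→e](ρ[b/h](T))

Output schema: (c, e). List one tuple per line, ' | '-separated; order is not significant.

Per-node cardinality:
  T → 4
  ρ[b/h](T) → 4
  γ[c; MAX(b)→e](ρ[b/h](T)) → 2

== RESULT ==
c | e
4 | 5
9 | 8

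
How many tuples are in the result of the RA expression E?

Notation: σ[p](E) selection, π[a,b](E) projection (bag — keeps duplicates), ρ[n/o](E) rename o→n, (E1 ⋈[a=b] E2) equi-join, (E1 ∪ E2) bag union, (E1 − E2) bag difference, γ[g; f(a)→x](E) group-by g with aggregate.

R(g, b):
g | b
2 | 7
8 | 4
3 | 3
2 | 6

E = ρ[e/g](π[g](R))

Stepwise |·|:
  R → 4
  π[g](R) → 4
  ρ[e/g](π[g](R)) → 4

|E| = 4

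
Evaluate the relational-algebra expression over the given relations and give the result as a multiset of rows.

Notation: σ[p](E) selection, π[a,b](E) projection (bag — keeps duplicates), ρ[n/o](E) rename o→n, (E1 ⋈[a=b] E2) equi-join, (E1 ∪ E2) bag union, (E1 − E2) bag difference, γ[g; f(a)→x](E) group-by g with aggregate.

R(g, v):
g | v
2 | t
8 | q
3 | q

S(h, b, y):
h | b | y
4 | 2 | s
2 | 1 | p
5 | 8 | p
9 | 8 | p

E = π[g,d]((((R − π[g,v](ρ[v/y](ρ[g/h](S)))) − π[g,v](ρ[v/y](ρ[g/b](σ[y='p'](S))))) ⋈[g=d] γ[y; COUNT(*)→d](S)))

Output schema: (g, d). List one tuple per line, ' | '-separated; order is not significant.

Per-node cardinality:
  R → 3
  S → 4
  ρ[g/h](S) → 4
  ρ[v/y](ρ[g/h](S)) → 4
  π[g,v](ρ[v/y](ρ[g/h](S))) → 4
  (R − π[g,v](ρ[v/y](ρ[g/h](S)))) → 3
  S → 4
  σ[y='p'](S) → 3
  ρ[g/b](σ[y='p'](S)) → 3
  ρ[v/y](ρ[g/b](σ[y='p'](S))) → 3
  π[g,v](ρ[v/y](ρ[g/b](σ[y='p'](S)))) → 3
  ((R − π[g,v](ρ[v/y](ρ[g/h](S)))) − π[g,v](ρ[v/y](ρ[g/b](σ[y='p'](S))))) → 3
  S → 4
  γ[y; COUNT(*)→d](S) → 2
  (((R − π[g,v](ρ[v/y](ρ[g/h](S)))) − π[g,v](ρ[v/y](ρ[g/b](σ[y='p'](S))))) ⋈[g=d] γ[y; COUNT(*)→d](S)) → 1
  π[g,d]((((R − π[g,v](ρ[v/y](ρ[g/h](S)))) − π[g,v](ρ[v/y](ρ[g/b](σ[y='p'](S))))) ⋈[g=d] γ[y; COUNT(*)→d](S))) → 1

== RESULT ==
g | d
3 | 3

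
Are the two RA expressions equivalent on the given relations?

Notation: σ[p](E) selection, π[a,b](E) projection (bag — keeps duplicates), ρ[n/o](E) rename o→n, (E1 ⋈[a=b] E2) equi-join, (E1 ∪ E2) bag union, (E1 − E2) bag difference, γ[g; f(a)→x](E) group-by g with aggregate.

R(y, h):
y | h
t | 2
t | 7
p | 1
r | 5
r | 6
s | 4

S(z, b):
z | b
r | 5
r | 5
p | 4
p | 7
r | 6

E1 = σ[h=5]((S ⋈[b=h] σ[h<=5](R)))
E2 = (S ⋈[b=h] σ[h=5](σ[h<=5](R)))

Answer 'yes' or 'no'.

E1 per-node cardinality:
  S → 5
  R → 6
  σ[h<=5](R) → 4
  (S ⋈[b=h] σ[h<=5](R)) → 3
  σ[h=5]((S ⋈[b=h] σ[h<=5](R))) → 2
E2 per-node cardinality:
  S → 5
  R → 6
  σ[h<=5](R) → 4
  σ[h=5](σ[h<=5](R)) → 1
  (S ⋈[b=h] σ[h=5](σ[h<=5](R))) → 2

E1 and E2 produce the same multiset:
z | b | y | h
r | 5 | r | 5
r | 5 | r | 5

yes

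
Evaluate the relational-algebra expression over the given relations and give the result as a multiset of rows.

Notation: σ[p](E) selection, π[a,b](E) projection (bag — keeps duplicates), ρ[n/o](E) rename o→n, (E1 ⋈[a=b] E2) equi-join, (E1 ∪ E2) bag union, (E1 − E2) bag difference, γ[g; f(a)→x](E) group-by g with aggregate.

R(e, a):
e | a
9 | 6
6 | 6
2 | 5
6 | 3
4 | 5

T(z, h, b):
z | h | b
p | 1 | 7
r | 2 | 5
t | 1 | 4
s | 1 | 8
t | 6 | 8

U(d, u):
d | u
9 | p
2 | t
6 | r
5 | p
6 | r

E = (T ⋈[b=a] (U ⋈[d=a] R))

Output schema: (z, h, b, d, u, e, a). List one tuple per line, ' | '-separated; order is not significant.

Row counts bottom-up:
  T → 5
  U → 5
  R → 5
  (U ⋈[d=a] R) → 6
  (T ⋈[b=a] (U ⋈[d=a] R)) → 2

== RESULT ==
z | h | b | d | u | e | a
r | 2 | 5 | 5 | p | 2 | 5
r | 2 | 5 | 5 | p | 4 | 5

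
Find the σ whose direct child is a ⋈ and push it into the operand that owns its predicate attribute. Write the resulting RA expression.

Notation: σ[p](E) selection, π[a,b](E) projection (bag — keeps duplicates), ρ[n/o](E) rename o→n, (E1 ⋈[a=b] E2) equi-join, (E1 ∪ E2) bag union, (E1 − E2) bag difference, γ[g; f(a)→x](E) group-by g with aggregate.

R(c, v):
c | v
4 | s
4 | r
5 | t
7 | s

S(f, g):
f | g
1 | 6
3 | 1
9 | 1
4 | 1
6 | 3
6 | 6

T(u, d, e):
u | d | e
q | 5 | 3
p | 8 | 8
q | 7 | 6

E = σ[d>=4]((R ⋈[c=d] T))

σ filters on d, owned by the right side.
E' = (R ⋈[c=d] σ[d>=4](T))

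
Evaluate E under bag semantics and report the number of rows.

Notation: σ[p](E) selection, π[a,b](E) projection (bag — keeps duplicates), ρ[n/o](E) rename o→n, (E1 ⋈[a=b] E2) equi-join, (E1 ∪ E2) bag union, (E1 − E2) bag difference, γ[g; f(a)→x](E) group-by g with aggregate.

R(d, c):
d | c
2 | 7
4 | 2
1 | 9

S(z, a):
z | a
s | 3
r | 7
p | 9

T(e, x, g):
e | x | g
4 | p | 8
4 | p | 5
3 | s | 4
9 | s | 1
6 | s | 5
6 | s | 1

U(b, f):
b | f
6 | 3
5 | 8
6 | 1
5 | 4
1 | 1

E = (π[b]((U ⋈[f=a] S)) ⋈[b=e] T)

Subexpression sizes:
  U → 5
  S → 3
  (U ⋈[f=a] S) → 1
  π[b]((U ⋈[f=a] S)) → 1
  T → 6
  (π[b]((U ⋈[f=a] S)) ⋈[b=e] T) → 2

|E| = 2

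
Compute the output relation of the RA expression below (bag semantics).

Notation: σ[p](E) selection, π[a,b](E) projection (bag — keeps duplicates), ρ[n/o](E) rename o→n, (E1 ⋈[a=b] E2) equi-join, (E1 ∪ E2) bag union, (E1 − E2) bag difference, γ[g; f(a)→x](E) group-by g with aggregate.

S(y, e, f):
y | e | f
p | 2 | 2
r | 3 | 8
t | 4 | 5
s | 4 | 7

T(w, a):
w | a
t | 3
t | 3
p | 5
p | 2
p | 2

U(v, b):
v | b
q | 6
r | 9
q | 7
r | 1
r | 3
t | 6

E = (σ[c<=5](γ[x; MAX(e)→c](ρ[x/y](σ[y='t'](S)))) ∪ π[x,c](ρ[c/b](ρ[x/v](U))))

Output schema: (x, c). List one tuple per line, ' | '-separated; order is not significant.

Stepwise |·|:
  S → 4
  σ[y='t'](S) → 1
  ρ[x/y](σ[y='t'](S)) → 1
  γ[x; MAX(e)→c](ρ[x/y](σ[y='t'](S))) → 1
  σ[c<=5](γ[x; MAX(e)→c](ρ[x/y](σ[y='t'](S)))) → 1
  U → 6
  ρ[x/v](U) → 6
  ρ[c/b](ρ[x/v](U)) → 6
  π[x,c](ρ[c/b](ρ[x/v](U))) → 6
  (σ[c<=5](γ[x; MAX(e)→c](ρ[x/y](σ[y='t'](S)))) ∪ π[x,c](ρ[c/b](ρ[x/v](U)))) → 7

== RESULT ==
x | c
q | 6
q | 7
r | 1
r | 3
r | 9
t | 4
t | 6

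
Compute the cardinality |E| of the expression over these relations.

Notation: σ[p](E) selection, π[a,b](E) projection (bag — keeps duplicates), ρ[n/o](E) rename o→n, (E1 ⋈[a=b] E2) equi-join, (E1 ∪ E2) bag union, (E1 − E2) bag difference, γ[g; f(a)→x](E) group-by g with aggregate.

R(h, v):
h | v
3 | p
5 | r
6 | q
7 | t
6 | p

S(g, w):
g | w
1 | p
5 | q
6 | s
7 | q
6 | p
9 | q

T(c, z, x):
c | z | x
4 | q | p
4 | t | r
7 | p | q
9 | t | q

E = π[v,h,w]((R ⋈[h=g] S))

Stepwise |·|:
  R → 5
  S → 6
  (R ⋈[h=g] S) → 6
  π[v,h,w]((R ⋈[h=g] S)) → 6

|E| = 6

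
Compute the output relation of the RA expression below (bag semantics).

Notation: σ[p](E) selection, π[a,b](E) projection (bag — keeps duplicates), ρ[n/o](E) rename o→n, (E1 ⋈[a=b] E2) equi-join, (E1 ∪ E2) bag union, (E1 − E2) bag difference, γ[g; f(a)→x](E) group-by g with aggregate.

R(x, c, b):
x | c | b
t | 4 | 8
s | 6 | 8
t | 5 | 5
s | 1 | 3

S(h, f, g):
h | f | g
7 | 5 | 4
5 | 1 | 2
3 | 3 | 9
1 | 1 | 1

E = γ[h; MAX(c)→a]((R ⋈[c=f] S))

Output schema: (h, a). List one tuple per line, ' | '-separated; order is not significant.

Stepwise |·|:
  R → 4
  S → 4
  (R ⋈[c=f] S) → 3
  γ[h; MAX(c)→a]((R ⋈[c=f] S)) → 3

== RESULT ==
h | a
1 | 1
5 | 1
7 | 5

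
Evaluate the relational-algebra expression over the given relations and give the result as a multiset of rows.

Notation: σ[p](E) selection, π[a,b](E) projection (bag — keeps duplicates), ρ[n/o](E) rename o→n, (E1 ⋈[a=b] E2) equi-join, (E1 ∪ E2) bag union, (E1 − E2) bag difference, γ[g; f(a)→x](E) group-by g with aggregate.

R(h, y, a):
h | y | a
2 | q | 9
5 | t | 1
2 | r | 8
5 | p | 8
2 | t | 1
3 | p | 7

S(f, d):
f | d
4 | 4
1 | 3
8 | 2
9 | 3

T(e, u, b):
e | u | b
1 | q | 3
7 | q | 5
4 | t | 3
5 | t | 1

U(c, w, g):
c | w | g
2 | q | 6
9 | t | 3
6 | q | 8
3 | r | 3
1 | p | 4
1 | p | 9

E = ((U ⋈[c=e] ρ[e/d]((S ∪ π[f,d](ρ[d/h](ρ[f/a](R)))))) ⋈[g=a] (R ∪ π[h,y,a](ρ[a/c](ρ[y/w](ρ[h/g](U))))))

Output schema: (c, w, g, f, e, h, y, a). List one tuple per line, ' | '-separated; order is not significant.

Subexpression sizes:
  U → 6
  S → 4
  R → 6
  ρ[f/a](R) → 6
  ρ[d/h](ρ[f/a](R)) → 6
  π[f,d](ρ[d/h](ρ[f/a](R))) → 6
  (S ∪ π[f,d](ρ[d/h](ρ[f/a](R)))) → 10
  ρ[e/d]((S ∪ π[f,d](ρ[d/h](ρ[f/a](R))))) → 10
  (U ⋈[c=e] ρ[e/d]((S ∪ π[f,d](ρ[d/h](ρ[f/a](R)))))) → 7
  R → 6
  U → 6
  ρ[h/g](U) → 6
  ρ[y/w](ρ[h/g](U)) → 6
  ρ[a/c](ρ[y/w](ρ[h/g](U))) → 6
  π[h,y,a](ρ[a/c](ρ[y/w](ρ[h/g](U)))) → 6
  (R ∪ π[h,y,a](ρ[a/c](ρ[y/w](ρ[h/g](U))))) → 12
  ((U ⋈[c=e] ρ[e/d]((S ∪ π[f,d](ρ[d/h](ρ[f/a](R)))))) ⋈[g=a] (R ∪ π[h,y,a](ρ[a/c](ρ[y/w](ρ[h/g](U)))))) → 7

== RESULT ==
c | w | g | f | e | h | y | a
2 | q | 6 | 1 | 2 | 8 | q | 6
2 | q | 6 | 8 | 2 | 8 | q | 6
2 | q | 6 | 8 | 2 | 8 | q | 6
2 | q | 6 | 9 | 2 | 8 | q | 6
3 | r | 3 | 1 | 3 | 3 | r | 3
3 | r | 3 | 7 | 3 | 3 | r | 3
3 | r | 3 | 9 | 3 | 3 | r | 3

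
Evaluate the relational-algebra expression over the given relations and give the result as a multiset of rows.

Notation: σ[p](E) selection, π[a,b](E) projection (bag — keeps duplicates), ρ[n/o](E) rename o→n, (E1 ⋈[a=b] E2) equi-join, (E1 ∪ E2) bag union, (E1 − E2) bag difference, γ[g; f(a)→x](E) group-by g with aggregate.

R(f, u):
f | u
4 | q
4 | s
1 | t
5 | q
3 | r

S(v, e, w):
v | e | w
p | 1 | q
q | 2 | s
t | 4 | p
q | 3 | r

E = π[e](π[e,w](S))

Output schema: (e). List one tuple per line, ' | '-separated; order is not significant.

Row counts bottom-up:
  S → 4
  π[e,w](S) → 4
  π[e](π[e,w](S)) → 4

== RESULT ==
e
1
2
3
4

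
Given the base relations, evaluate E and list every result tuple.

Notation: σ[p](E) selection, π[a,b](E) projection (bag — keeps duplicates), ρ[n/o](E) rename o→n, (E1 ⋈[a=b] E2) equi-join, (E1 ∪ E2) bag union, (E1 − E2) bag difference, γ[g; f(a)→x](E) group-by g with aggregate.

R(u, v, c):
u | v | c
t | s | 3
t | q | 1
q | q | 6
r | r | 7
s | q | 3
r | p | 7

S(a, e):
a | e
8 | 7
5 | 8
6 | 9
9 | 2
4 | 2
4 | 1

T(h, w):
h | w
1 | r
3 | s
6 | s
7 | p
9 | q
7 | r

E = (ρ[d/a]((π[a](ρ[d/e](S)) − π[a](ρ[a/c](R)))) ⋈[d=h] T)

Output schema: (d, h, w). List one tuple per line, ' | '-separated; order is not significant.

Subexpression sizes:
  S → 6
  ρ[d/e](S) → 6
  π[a](ρ[d/e](S)) → 6
  R → 6
  ρ[a/c](R) → 6
  π[a](ρ[a/c](R)) → 6
  (π[a](ρ[d/e](S)) − π[a](ρ[a/c](R))) → 5
  ρ[d/a]((π[a](ρ[d/e](S)) − π[a](ρ[a/c](R)))) → 5
  T → 6
  (ρ[d/a]((π[a](ρ[d/e](S)) − π[a](ρ[a/c](R)))) ⋈[d=h] T) → 1

== RESULT ==
d | h | w
9 | 9 | q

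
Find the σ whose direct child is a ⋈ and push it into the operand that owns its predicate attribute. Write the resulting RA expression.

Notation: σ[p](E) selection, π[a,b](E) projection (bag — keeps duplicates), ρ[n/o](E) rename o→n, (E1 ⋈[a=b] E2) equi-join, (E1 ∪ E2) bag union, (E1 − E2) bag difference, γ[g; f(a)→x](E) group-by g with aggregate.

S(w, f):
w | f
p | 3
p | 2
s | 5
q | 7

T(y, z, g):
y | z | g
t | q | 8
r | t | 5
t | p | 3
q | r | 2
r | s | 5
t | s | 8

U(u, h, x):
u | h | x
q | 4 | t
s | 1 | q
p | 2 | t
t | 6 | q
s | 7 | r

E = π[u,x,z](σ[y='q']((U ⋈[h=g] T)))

σ filters on y, owned by the right side.
E' = π[u,x,z]((U ⋈[h=g] σ[y='q'](T)))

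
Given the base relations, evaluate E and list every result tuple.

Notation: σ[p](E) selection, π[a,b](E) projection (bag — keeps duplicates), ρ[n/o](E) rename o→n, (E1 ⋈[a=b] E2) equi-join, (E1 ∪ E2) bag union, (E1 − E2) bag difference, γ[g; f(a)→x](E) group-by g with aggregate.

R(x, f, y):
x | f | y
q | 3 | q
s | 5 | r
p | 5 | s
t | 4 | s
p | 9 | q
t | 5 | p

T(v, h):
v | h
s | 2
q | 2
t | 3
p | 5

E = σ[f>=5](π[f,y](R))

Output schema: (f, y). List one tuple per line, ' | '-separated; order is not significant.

Row counts bottom-up:
  R → 6
  π[f,y](R) → 6
  σ[f>=5](π[f,y](R)) → 4

== RESULT ==
f | y
5 | p
5 | r
5 | s
9 | q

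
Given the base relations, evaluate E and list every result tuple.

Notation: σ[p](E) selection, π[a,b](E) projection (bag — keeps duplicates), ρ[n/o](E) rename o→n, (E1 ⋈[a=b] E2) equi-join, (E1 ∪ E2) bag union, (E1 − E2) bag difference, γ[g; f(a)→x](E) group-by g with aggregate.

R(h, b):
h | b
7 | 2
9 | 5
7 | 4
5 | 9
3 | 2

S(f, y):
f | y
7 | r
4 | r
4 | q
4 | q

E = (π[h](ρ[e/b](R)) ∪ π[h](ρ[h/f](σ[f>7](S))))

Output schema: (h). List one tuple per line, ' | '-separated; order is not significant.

Subexpression sizes:
  R → 5
  ρ[e/b](R) → 5
  π[h](ρ[e/b](R)) → 5
  S → 4
  σ[f>7](S) → 0
  ρ[h/f](σ[f>7](S)) → 0
  π[h](ρ[h/f](σ[f>7](S))) → 0
  (π[h](ρ[e/b](R)) ∪ π[h](ρ[h/f](σ[f>7](S)))) → 5

== RESULT ==
h
3
5
7
7
9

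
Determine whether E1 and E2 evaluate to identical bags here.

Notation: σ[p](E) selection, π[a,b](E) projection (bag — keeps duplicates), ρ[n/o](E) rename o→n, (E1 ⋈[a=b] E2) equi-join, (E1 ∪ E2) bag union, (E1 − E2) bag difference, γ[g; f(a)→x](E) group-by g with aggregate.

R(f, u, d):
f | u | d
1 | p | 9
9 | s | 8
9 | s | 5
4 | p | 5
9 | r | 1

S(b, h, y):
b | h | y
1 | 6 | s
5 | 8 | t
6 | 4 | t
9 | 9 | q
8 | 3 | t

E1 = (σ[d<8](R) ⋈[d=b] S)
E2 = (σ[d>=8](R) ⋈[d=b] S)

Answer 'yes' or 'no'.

E1 row counts bottom-up:
  R → 5
  σ[d<8](R) → 3
  S → 5
  (σ[d<8](R) ⋈[d=b] S) → 3
E2 row counts bottom-up:
  R → 5
  σ[d>=8](R) → 2
  S → 5
  (σ[d>=8](R) ⋈[d=b] S) → 2

E1 result:
f | u | d | b | h | y
4 | p | 5 | 5 | 8 | t
9 | r | 1 | 1 | 6 | s
9 | s | 5 | 5 | 8 | t
E2 result:
f | u | d | b | h | y
1 | p | 9 | 9 | 9 | q
9 | s | 8 | 8 | 3 | t
Witness: (4, 'p', 5, 5, 8, 't') appears 1× in E1 but 0× in E2.

no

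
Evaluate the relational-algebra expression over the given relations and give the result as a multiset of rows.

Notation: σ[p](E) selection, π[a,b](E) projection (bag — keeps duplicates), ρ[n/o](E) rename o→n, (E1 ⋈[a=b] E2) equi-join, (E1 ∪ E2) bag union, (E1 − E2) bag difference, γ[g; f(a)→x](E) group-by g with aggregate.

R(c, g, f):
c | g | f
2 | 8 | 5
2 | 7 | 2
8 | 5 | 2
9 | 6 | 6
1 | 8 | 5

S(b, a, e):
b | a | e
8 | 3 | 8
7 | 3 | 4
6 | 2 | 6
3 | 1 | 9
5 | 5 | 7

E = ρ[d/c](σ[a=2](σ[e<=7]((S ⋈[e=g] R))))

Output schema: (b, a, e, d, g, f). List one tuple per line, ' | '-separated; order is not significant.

Stepwise |·|:
  S → 5
  R → 5
  (S ⋈[e=g] R) → 4
  σ[e<=7]((S ⋈[e=g] R)) → 2
  σ[a=2](σ[e<=7]((S ⋈[e=g] R))) → 1
  ρ[d/c](σ[a=2](σ[e<=7]((S ⋈[e=g] R)))) → 1

== RESULT ==
b | a | e | d | g | f
6 | 2 | 6 | 9 | 6 | 6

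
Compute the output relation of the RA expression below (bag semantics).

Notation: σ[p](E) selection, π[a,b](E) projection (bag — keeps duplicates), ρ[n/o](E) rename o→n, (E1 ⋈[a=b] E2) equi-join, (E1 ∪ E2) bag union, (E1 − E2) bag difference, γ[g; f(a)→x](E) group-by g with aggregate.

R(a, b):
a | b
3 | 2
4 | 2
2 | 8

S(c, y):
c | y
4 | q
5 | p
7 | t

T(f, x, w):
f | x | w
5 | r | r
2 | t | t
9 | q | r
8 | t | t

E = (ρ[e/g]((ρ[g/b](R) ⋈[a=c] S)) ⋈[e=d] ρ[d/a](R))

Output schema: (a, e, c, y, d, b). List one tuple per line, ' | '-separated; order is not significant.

Subexpression sizes:
  R → 3
  ρ[g/b](R) → 3
  S → 3
  (ρ[g/b](R) ⋈[a=c] S) → 1
  ρ[e/g]((ρ[g/b](R) ⋈[a=c] S)) → 1
  R → 3
  ρ[d/a](R) → 3
  (ρ[e/g]((ρ[g/b](R) ⋈[a=c] S)) ⋈[e=d] ρ[d/a](R)) → 1

== RESULT ==
a | e | c | y | d | b
4 | 2 | 4 | q | 2 | 8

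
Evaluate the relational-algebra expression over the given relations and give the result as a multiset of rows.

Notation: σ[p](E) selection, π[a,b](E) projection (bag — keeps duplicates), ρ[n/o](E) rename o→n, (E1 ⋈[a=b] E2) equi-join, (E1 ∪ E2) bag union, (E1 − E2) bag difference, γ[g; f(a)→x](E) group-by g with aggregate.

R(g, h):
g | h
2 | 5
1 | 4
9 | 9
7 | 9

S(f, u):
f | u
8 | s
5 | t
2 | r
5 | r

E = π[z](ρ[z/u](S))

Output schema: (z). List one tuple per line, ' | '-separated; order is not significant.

Subexpression sizes:
  S → 4
  ρ[z/u](S) → 4
  π[z](ρ[z/u](S)) → 4

== RESULT ==
z
r
r
s
t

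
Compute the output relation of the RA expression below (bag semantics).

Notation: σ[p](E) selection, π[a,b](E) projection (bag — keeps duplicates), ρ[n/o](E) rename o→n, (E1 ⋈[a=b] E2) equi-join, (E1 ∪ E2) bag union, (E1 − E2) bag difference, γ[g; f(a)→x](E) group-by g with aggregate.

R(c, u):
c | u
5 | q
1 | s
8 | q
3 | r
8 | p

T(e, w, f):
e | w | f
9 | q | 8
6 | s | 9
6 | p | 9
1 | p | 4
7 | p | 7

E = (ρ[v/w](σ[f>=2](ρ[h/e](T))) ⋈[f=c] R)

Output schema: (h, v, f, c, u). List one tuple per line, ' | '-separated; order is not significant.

Subexpression sizes:
  T → 5
  ρ[h/e](T) → 5
  σ[f>=2](ρ[h/e](T)) → 5
  ρ[v/w](σ[f>=2](ρ[h/e](T))) → 5
  R → 5
  (ρ[v/w](σ[f>=2](ρ[h/e](T))) ⋈[f=c] R) → 2

== RESULT ==
h | v | f | c | u
9 | q | 8 | 8 | p
9 | q | 8 | 8 | q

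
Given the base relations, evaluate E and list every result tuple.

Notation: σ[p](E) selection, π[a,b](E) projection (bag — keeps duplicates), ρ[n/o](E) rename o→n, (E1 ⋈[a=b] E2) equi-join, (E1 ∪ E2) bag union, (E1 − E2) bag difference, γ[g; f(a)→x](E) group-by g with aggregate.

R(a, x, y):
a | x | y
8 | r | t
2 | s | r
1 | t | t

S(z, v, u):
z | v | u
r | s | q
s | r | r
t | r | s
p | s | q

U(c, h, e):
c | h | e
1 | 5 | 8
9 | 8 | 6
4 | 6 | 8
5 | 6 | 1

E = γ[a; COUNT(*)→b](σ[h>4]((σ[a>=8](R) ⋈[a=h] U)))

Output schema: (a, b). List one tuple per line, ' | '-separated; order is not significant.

Row counts bottom-up:
  R → 3
  σ[a>=8](R) → 1
  U → 4
  (σ[a>=8](R) ⋈[a=h] U) → 1
  σ[h>4]((σ[a>=8](R) ⋈[a=h] U)) → 1
  γ[a; COUNT(*)→b](σ[h>4]((σ[a>=8](R) ⋈[a=h] U))) → 1

== RESULT ==
a | b
8 | 1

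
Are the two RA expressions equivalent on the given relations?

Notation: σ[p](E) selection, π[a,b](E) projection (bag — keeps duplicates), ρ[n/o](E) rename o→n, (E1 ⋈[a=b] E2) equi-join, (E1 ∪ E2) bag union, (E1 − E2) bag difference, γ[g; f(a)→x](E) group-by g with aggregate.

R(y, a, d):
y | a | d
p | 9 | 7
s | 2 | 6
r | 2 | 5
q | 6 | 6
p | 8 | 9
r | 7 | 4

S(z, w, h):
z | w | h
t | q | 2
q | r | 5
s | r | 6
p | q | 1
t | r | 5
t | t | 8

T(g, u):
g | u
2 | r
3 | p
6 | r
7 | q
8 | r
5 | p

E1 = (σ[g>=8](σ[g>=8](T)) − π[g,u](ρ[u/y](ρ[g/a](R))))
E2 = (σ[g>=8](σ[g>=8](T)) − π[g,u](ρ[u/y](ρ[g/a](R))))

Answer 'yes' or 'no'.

E1 row counts bottom-up:
  T → 6
  σ[g>=8](T) → 1
  σ[g>=8](σ[g>=8](T)) → 1
  R → 6
  ρ[g/a](R) → 6
  ρ[u/y](ρ[g/a](R)) → 6
  π[g,u](ρ[u/y](ρ[g/a](R))) → 6
  (σ[g>=8](σ[g>=8](T)) − π[g,u](ρ[u/y](ρ[g/a](R)))) → 1
E2 row counts bottom-up:
  T → 6
  σ[g>=8](T) → 1
  σ[g>=8](σ[g>=8](T)) → 1
  R → 6
  ρ[g/a](R) → 6
  ρ[u/y](ρ[g/a](R)) → 6
  π[g,u](ρ[u/y](ρ[g/a](R))) → 6
  (σ[g>=8](σ[g>=8](T)) − π[g,u](ρ[u/y](ρ[g/a](R)))) → 1

E1 and E2 produce the same multiset:
g | u
8 | r

yes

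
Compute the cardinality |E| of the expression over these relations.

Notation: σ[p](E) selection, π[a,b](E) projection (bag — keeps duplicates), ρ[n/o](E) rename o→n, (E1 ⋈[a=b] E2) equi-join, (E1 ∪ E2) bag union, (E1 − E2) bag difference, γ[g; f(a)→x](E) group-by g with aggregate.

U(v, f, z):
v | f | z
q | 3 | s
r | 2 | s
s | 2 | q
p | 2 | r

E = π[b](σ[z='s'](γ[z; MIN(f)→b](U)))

Subexpression sizes:
  U → 4
  γ[z; MIN(f)→b](U) → 3
  σ[z='s'](γ[z; MIN(f)→b](U)) → 1
  π[b](σ[z='s'](γ[z; MIN(f)→b](U))) → 1

|E| = 1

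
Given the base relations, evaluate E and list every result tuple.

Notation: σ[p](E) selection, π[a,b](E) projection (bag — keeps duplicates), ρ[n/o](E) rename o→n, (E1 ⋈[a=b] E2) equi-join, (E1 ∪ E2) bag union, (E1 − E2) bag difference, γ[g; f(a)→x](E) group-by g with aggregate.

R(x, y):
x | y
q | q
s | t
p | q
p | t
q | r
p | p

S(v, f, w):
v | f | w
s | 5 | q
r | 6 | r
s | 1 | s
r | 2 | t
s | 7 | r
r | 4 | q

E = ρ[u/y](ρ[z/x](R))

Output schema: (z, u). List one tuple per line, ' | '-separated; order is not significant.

Per-node cardinality:
  R → 6
  ρ[z/x](R) → 6
  ρ[u/y](ρ[z/x](R)) → 6

== RESULT ==
z | u
p | p
p | q
p | t
q | q
q | r
s | t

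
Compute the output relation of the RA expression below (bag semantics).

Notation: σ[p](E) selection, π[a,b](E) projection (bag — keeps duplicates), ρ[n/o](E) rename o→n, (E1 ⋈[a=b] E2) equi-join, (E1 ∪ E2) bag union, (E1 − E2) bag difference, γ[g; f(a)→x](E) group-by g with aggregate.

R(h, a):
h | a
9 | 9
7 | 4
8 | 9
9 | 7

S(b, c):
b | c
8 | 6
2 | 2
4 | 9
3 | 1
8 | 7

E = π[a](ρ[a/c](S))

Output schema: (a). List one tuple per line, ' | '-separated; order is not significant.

Subexpression sizes:
  S → 5
  ρ[a/c](S) → 5
  π[a](ρ[a/c](S)) → 5

== RESULT ==
a
1
2
6
7
9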